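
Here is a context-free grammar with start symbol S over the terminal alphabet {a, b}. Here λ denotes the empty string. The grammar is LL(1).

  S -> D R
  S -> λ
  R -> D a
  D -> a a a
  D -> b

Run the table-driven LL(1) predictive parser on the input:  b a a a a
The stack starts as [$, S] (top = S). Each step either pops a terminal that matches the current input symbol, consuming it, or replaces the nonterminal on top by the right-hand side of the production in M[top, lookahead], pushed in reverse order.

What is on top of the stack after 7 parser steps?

step 1: stack=$ S  input=b a a a a $  — expand S -> D R
step 2: stack=$ R D  input=b a a a a $  — expand D -> b
step 3: stack=$ R b  input=b a a a a $  — match b
step 4: stack=$ R  input=a a a a $  — expand R -> D a
step 5: stack=$ a D  input=a a a a $  — expand D -> a a a
step 6: stack=$ a a a a  input=a a a a $  — match a
step 7: stack=$ a a a  input=a a a $  — match a
Stack after step 7: $ a a (top = a).

a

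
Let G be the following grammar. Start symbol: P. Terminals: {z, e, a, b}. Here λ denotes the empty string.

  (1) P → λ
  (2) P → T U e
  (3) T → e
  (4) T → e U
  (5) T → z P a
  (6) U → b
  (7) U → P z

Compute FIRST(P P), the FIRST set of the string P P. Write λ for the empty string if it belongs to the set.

{λ, e, z}

FIRST(T): from T→e we get {e}; from T→e U we get {e}; from T→z P a we get {z}. So FIRST(T) = {e, z}.
FIRST(P): from P→λ we get {λ}; from P→T U e we get {e, z}. So FIRST(P) = {λ, e, z}.
FIRST(U): from U→b we get {b}; from U→P z we get {e, z}. So FIRST(U) = {b, e, z}.
FIRST(P P): take FIRST of each symbol in turn, carrying on past any symbol whose FIRST contains λ; result {λ, e, z}.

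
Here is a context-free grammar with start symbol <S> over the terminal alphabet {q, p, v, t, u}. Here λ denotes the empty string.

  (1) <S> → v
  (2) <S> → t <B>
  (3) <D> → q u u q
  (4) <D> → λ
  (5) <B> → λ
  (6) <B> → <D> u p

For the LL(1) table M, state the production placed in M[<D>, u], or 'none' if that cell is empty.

FIRST(<S>): from <S>→v we get {v}; from <S>→t <B> we get {t}. So FIRST(<S>) = {t, v}.
FIRST(<D>): from <D>→q u u q we get {q}; from <D>→λ we get {λ}. So FIRST(<D>) = {λ, q}.
FIRST(<B>): from <B>→λ we get {λ}; from <B>→<D> u p we get {q, u}. So FIRST(<B>) = {λ, q, u}.
FOLLOW(<S>) includes $ since <S> is the start symbol.
FOLLOW(<D>): in <B>→<D> u p, <D> is followed by u p with FIRST {u}. Thus FOLLOW(<D>) = {u}.
For <D> → q u u q: FIRST(q u u q) = {q}, so it goes in M[<D>, t] for t ∈ {q}.
For <D> → λ: FIRST(λ) = {λ}, so it goes in M[<D>, t] for t ∈ {}; since λ ∈ FIRST, also for every t ∈ FOLLOW(<D>) = {u}.

<D> → λ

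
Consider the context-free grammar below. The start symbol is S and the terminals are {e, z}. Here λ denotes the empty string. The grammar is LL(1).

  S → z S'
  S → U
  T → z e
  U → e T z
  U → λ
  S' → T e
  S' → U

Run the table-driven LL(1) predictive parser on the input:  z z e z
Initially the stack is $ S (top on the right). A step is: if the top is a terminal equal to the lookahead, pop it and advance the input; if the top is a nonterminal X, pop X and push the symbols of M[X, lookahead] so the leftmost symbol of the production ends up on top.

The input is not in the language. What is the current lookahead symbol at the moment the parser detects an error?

step 1: stack=$ S  input=z z e z $  — expand S → z S'
step 2: stack=$ S' z  input=z z e z $  — match z
step 3: stack=$ S'  input=z e z $  — expand S' → T e
step 4: stack=$ e T  input=z e z $  — expand T → z e
step 5: stack=$ e e z  input=z e z $  — match z
step 6: stack=$ e e  input=e z $  — match e
step 7: stack=$ e  input=z $  — error: top is terminal e but lookahead is z

z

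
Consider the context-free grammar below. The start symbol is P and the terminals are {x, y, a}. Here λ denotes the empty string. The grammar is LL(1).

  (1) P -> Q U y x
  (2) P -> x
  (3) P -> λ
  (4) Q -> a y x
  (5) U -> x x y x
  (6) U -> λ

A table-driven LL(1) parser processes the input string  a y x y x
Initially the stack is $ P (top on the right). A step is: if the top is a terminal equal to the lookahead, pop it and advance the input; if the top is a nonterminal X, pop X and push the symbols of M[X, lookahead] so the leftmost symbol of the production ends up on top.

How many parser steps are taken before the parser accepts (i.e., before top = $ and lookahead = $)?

     Stack          Input        Action
  1  $ P            a y x y x $  expand P -> Q U y x
  2  $ x y U Q      a y x y x $  expand Q -> a y x
  3  $ x y U x y a  a y x y x $  match a
  4  $ x y U x y    y x y x $    match y
  5  $ x y U x      x y x $      match x
  6  $ x y U        y x $        expand U -> λ
  7  $ x y          y x $        match y
  8  $ x            x $          match x
Accept reached after 8 steps.

8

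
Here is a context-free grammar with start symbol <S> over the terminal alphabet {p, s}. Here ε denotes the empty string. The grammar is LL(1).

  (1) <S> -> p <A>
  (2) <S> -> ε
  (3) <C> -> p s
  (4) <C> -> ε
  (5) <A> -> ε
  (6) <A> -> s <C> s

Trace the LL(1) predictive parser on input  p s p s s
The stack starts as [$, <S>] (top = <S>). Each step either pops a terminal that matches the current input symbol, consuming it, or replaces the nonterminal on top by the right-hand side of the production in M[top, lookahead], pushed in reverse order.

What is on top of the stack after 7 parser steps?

step 1: stack=$ <S>  input=p s p s s $  — expand <S> -> p <A>
step 2: stack=$ <A> p  input=p s p s s $  — match p
step 3: stack=$ <A>  input=s p s s $  — expand <A> -> s <C> s
step 4: stack=$ s <C> s  input=s p s s $  — match s
step 5: stack=$ s <C>  input=p s s $  — expand <C> -> p s
step 6: stack=$ s s p  input=p s s $  — match p
step 7: stack=$ s s  input=s s $  — match s
Stack after step 7: $ s (top = s).

s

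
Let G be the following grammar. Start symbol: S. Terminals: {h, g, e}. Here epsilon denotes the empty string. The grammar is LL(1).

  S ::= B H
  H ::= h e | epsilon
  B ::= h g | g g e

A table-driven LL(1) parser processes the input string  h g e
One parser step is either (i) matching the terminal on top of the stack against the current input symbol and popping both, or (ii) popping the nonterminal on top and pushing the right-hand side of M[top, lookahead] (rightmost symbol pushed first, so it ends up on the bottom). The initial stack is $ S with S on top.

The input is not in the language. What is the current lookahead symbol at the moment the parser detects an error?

step 1: stack=$ S  input=h g e $  — expand S ::= B H
step 2: stack=$ H B  input=h g e $  — expand B ::= h g
step 3: stack=$ H g h  input=h g e $  — match h
step 4: stack=$ H g  input=g e $  — match g
step 5: stack=$ H  input=e $  — error: M[H, e] is empty

e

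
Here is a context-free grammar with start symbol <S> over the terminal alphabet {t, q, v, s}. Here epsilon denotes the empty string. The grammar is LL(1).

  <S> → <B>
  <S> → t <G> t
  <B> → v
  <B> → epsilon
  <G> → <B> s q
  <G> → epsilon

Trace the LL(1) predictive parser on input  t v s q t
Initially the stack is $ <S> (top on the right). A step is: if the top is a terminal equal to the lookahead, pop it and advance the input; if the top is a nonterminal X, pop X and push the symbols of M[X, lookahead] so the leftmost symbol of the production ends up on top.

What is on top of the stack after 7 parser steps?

     Stack        Input        Action
  1  $ <S>        t v s q t $  expand <S> → t <G> t
  2  $ t <G> t    t v s q t $  match t
  3  $ t <G>      v s q t $    expand <G> → <B> s q
  4  $ t q s <B>  v s q t $    expand <B> → v
  5  $ t q s v    v s q t $    match v
  6  $ t q s      s q t $      match s
  7  $ t q        q t $        match q
Stack after step 7: $ t (top = t).

t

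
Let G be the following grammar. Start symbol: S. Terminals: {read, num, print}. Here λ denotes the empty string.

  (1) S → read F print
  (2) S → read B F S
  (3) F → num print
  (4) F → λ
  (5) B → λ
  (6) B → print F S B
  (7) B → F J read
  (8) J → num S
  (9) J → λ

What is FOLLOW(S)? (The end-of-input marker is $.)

{$, num, print, read}

FIRST(S) = {read}
FIRST(F) = {λ, num}
FIRST(J) = {λ, num}
FIRST(B) = {λ, num, print, read}  (via F J read)
FOLLOW(S) includes $ since S is the start symbol.
FOLLOW(F): in S→read F print, F is followed by print with FIRST {print}; in S→read B F S, F is followed by S with FIRST {read}; in B→print F S B, F is followed by S B with FIRST {read}; in B→F J read, F is followed by J read with FIRST {num, read}. Thus FOLLOW(F) = {num, print, read}.
FOLLOW(B): in S→read B F S, B is followed by F S with FIRST {num, read}; in B→print F S B, the suffix after B is empty (adds nothing new). Thus FOLLOW(B) = {num, read}.
FOLLOW(J): in B→F J read, J is followed by read with FIRST {read}. Thus FOLLOW(J) = {read}.
FOLLOW(S): in S→read B F S, the suffix after S is empty (adds nothing new); in B→print F S B, S is followed by B with FIRST {λ, num, print, read}; in B→print F S B, the suffix after S is nullable, so FOLLOW(S) ⊇ FOLLOW(B) = {num, read}; in J→num S, the suffix after S is empty, so FOLLOW(S) ⊇ FOLLOW(J) = {read}. Thus FOLLOW(S) = {$, num, print, read}.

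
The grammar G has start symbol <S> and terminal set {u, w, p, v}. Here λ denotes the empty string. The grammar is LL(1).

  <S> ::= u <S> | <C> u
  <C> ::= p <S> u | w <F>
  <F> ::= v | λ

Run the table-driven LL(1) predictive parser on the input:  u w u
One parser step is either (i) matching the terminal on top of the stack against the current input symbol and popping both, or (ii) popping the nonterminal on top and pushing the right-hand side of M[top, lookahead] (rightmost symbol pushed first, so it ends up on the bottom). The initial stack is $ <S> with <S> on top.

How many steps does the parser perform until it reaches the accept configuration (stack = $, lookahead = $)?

     Stack      Input    Action
  1  $ <S>      u w u $  expand <S> ::= u <S>
  2  $ <S> u    u w u $  match u
  3  $ <S>      w u $    expand <S> ::= <C> u
  4  $ u <C>    w u $    expand <C> ::= w <F>
  5  $ u <F> w  w u $    match w
  6  $ u <F>    u $      expand <F> ::= λ
  7  $ u        u $      match u
Accept reached after 7 steps.

7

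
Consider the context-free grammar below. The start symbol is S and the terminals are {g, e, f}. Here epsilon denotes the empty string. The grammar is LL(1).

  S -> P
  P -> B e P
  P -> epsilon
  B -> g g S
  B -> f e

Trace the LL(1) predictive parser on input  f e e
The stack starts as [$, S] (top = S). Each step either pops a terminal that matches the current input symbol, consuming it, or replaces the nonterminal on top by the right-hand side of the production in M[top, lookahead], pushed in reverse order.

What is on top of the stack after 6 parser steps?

     Stack      Input    Action
  1  $ S        f e e $  expand S -> P
  2  $ P        f e e $  expand P -> B e P
  3  $ P e B    f e e $  expand B -> f e
  4  $ P e e f  f e e $  match f
  5  $ P e e    e e $    match e
  6  $ P e      e $      match e
Stack after step 6: $ P (top = P).

P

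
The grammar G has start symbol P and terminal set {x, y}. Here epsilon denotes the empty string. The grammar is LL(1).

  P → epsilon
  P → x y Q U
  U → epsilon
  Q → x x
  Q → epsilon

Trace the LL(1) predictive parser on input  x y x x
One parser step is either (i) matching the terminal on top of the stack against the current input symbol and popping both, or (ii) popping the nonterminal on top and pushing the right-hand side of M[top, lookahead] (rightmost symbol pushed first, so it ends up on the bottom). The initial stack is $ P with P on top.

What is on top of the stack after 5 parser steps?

x

step 1: stack=$ P  input=x y x x $  — expand P → x y Q U
step 2: stack=$ U Q y x  input=x y x x $  — match x
step 3: stack=$ U Q y  input=y x x $  — match y
step 4: stack=$ U Q  input=x x $  — expand Q → x x
step 5: stack=$ U x x  input=x x $  — match x
Stack after step 5: $ U x (top = x).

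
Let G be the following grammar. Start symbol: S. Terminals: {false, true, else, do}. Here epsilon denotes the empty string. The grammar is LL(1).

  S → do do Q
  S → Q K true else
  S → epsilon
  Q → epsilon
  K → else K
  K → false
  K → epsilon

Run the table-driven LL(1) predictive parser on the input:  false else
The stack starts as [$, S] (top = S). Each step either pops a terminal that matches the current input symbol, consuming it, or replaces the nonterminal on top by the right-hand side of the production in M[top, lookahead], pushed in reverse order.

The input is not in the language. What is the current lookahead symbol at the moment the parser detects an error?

step 1: stack=$ S  input=false else $  — expand S → Q K true else
step 2: stack=$ else true K Q  input=false else $  — expand Q → epsilon
step 3: stack=$ else true K  input=false else $  — expand K → false
step 4: stack=$ else true false  input=false else $  — match false
step 5: stack=$ else true  input=else $  — error: top is terminal true but lookahead is else

else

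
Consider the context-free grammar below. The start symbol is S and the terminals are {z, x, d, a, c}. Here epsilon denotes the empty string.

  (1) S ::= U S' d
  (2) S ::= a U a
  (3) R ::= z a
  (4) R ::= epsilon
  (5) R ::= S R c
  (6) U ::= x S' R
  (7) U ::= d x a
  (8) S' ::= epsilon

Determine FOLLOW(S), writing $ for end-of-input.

FIRST(U) = {d, x}
FIRST(S') = {epsilon}
FIRST(S) = {a, d, x}  (via U S' d)
FIRST(R) = {epsilon, a, d, x, z}  (via S R c)
FOLLOW(S) includes $ since S is the start symbol.
FOLLOW(S): in R::=S R c, S is followed by R c with FIRST {a, c, d, x, z}. Thus FOLLOW(S) = {$, a, c, d, x, z}.
FOLLOW(U): in S::=U S' d, U is followed by S' d with FIRST {d}; in S::=a U a, U is followed by a with FIRST {a}. Thus FOLLOW(U) = {a, d}.
FOLLOW(R): in R::=S R c, R is followed by c with FIRST {c}; in U::=x S' R, the suffix after R is empty, so FOLLOW(R) ⊇ FOLLOW(U) = {a, d}. Thus FOLLOW(R) = {a, c, d}.
FOLLOW(S'): in S::=U S' d, S' is followed by d with FIRST {d}; in U::=x S' R, S' is followed by R with FIRST {epsilon, a, d, x, z}; in U::=x S' R, the suffix after S' is nullable, so FOLLOW(S') ⊇ FOLLOW(U) = {a, d}. Thus FOLLOW(S') = {a, d, x, z}.

{$, a, c, d, x, z}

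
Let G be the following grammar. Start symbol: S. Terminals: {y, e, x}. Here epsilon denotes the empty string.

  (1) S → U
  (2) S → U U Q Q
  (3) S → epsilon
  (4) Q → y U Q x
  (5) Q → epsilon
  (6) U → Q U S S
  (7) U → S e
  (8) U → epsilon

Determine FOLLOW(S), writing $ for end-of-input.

{$, e, x, y}

FIRST(Q) = {epsilon, y}
FIRST(S) = {epsilon, e, y}  (via U, U U Q Q)
FIRST(U) = {epsilon, e, y}  (via Q U S S, S e)
FOLLOW(S) includes $ since S is the start symbol.
FOLLOW(S): in U→Q U S S (occurrence 1), S is followed by S with FIRST {epsilon, e, y}; in U→Q U S S (occurrence 1), the suffix after S is nullable, so FOLLOW(S) ⊇ FOLLOW(U) = {$, e, x, y}; in U→Q U S S (occurrence 2), the suffix after S is empty, so FOLLOW(S) ⊇ FOLLOW(U) = {$, e, x, y}; in U→S e, S is followed by e with FIRST {e}. Thus FOLLOW(S) = {$, e, x, y}.
FOLLOW(U): in S→U, the suffix after U is empty, so FOLLOW(U) ⊇ FOLLOW(S) = {$, e, x, y}; in S→U U Q Q (occurrence 1), U is followed by U Q Q with FIRST {epsilon, e, y}; in S→U U Q Q (occurrence 1), the suffix after U is nullable, so FOLLOW(U) ⊇ FOLLOW(S) = {$, e, x, y}; in S→U U Q Q (occurrence 2), U is followed by Q Q with FIRST {epsilon, y}; in S→U U Q Q (occurrence 2), the suffix after U is nullable, so FOLLOW(U) ⊇ FOLLOW(S) = {$, e, x, y}; in Q→y U Q x, U is followed by Q x with FIRST {x, y}; in U→Q U S S, U is followed by S S with FIRST {epsilon, e, y}; in U→Q U S S, the suffix after U is nullable (adds nothing new). Thus FOLLOW(U) = {$, e, x, y}.
FOLLOW(Q): in S→U U Q Q (occurrence 1), Q is followed by Q with FIRST {epsilon, y}; in S→U U Q Q (occurrence 1), the suffix after Q is nullable, so FOLLOW(Q) ⊇ FOLLOW(S) = {$, e, x, y}; in S→U U Q Q (occurrence 2), the suffix after Q is empty, so FOLLOW(Q) ⊇ FOLLOW(S) = {$, e, x, y}; in Q→y U Q x, Q is followed by x with FIRST {x}; in U→Q U S S, Q is followed by U S S with FIRST {epsilon, e, y}; in U→Q U S S, the suffix after Q is nullable, so FOLLOW(Q) ⊇ FOLLOW(U) = {$, e, x, y}. Thus FOLLOW(Q) = {$, e, x, y}.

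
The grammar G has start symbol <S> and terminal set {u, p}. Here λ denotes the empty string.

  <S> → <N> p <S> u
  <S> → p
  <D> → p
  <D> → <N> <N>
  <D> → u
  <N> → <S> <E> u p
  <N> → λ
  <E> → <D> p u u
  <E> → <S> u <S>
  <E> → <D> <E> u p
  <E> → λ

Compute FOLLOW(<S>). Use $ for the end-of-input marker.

{$, p, u}

FIRST(<S>): from <S>→<N> p <S> u we get {p}; from <S>→p we get {p}. So FIRST(<S>) = {p}.
FIRST(<N>): from <N>→<S> <E> u p we get {p}; from <N>→λ we get {λ}. So FIRST(<N>) = {λ, p}.
FIRST(<D>): from <D>→p we get {p}; from <D>→<N> <N> we get {λ, p}; from <D>→u we get {u}. So FIRST(<D>) = {λ, p, u}.
FIRST(<E>): from <E>→<D> p u u we get {p, u}; from <E>→<S> u <S> we get {p}; from <E>→<D> <E> u p we get {p, u}; from <E>→λ we get {λ}. So FIRST(<E>) = {λ, p, u}.
FOLLOW(<S>) includes $ since <S> is the start symbol.
FOLLOW(<D>): in <E>→<D> p u u, <D> is followed by p u u with FIRST {p}; in <E>→<D> <E> u p, <D> is followed by <E> u p with FIRST {p, u}. Thus FOLLOW(<D>) = {p, u}.
FOLLOW(<N>): in <S>→<N> p <S> u, <N> is followed by p <S> u with FIRST {p}; in <D>→<N> <N> (occurrence 1), <N> is followed by <N> with FIRST {λ, p}; in <D>→<N> <N> (occurrence 1), the suffix after <N> is nullable, so FOLLOW(<N>) ⊇ FOLLOW(<D>) = {p, u}; in <D>→<N> <N> (occurrence 2), the suffix after <N> is empty, so FOLLOW(<N>) ⊇ FOLLOW(<D>) = {p, u}. Thus FOLLOW(<N>) = {p, u}.
FOLLOW(<E>): in <N>→<S> <E> u p, <E> is followed by u p with FIRST {u}; in <E>→<D> <E> u p, <E> is followed by u p with FIRST {u}. Thus FOLLOW(<E>) = {u}.
FOLLOW(<S>): in <S>→<N> p <S> u, <S> is followed by u with FIRST {u}; in <N>→<S> <E> u p, <S> is followed by <E> u p with FIRST {p, u}; in <E>→<S> u <S> (occurrence 1), <S> is followed by u <S> with FIRST {u}; in <E>→<S> u <S> (occurrence 2), the suffix after <S> is empty, so FOLLOW(<S>) ⊇ FOLLOW(<E>) = {u}. Thus FOLLOW(<S>) = {$, p, u}.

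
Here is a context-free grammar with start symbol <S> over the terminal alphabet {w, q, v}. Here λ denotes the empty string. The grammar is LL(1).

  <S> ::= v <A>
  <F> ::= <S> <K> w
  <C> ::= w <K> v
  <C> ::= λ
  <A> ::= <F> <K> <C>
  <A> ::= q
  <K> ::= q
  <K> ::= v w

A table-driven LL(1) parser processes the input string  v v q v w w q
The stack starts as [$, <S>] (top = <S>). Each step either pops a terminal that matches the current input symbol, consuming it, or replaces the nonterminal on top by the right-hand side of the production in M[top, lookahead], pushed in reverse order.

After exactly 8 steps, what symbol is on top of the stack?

     Stack                  Input            Action
  1  $ <S>                  v v q v w w q $  expand <S> ::= v <A>
  2  $ <A> v                v v q v w w q $  match v
  3  $ <A>                  v q v w w q $    expand <A> ::= <F> <K> <C>
  4  $ <C> <K> <F>          v q v w w q $    expand <F> ::= <S> <K> w
  5  $ <C> <K> w <K> <S>    v q v w w q $    expand <S> ::= v <A>
  6  $ <C> <K> w <K> <A> v  v q v w w q $    match v
  7  $ <C> <K> w <K> <A>    q v w w q $      expand <A> ::= q
  8  $ <C> <K> w <K> q      q v w w q $      match q
Stack after step 8: $ <C> <K> w <K> (top = <K>).

<K>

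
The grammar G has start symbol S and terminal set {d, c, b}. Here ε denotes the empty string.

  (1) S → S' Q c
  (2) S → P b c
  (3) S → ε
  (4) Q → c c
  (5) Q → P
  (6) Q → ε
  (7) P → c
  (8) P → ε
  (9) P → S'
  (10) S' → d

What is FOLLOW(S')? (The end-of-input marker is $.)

{b, c, d}

FIRST(S'): from S'→d we get {d}. So FIRST(S') = {d}.
FIRST(P): from P→c we get {c}; from P→ε we get {ε}; from P→S' we get {d}. So FIRST(P) = {ε, c, d}.
FIRST(S): from S→S' Q c we get {d}; from S→P b c we get {b, c, d}; from S→ε we get {ε}. So FIRST(S) = {ε, b, c, d}.
FIRST(Q): from Q→c c we get {c}; from Q→P we get {ε, c, d}; from Q→ε we get {ε}. So FIRST(Q) = {ε, c, d}.
FOLLOW(S) includes $ since S is the start symbol.
FOLLOW(S): S appears on no right-hand side. Thus FOLLOW(S) = {$}.
FOLLOW(Q): in S→S' Q c, Q is followed by c with FIRST {c}. Thus FOLLOW(Q) = {c}.
FOLLOW(P): in S→P b c, P is followed by b c with FIRST {b}; in Q→P, the suffix after P is empty, so FOLLOW(P) ⊇ FOLLOW(Q) = {c}. Thus FOLLOW(P) = {b, c}.
FOLLOW(S'): in S→S' Q c, S' is followed by Q c with FIRST {c, d}; in P→S', the suffix after S' is empty, so FOLLOW(S') ⊇ FOLLOW(P) = {b, c}. Thus FOLLOW(S') = {b, c, d}.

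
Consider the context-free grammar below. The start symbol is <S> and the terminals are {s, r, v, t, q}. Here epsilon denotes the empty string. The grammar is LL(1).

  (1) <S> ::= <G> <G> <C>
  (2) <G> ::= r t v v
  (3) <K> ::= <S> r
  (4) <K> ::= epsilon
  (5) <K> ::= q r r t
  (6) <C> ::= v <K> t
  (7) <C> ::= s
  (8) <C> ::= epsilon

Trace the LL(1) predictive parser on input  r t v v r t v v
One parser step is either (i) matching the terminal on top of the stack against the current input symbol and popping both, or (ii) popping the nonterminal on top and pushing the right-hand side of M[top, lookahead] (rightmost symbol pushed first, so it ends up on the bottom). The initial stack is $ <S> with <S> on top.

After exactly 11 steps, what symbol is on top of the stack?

<C>

step 1: stack=$ <S>  input=r t v v r t v v $  — expand <S> ::= <G> <G> <C>
step 2: stack=$ <C> <G> <G>  input=r t v v r t v v $  — expand <G> ::= r t v v
step 3: stack=$ <C> <G> v v t r  input=r t v v r t v v $  — match r
step 4: stack=$ <C> <G> v v t  input=t v v r t v v $  — match t
step 5: stack=$ <C> <G> v v  input=v v r t v v $  — match v
step 6: stack=$ <C> <G> v  input=v r t v v $  — match v
step 7: stack=$ <C> <G>  input=r t v v $  — expand <G> ::= r t v v
step 8: stack=$ <C> v v t r  input=r t v v $  — match r
step 9: stack=$ <C> v v t  input=t v v $  — match t
step 10: stack=$ <C> v v  input=v v $  — match v
step 11: stack=$ <C> v  input=v $  — match v
Stack after step 11: $ <C> (top = <C>).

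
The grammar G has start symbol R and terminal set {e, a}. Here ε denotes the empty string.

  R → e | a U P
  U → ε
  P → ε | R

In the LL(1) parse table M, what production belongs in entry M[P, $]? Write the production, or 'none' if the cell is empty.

FIRST(R): from R→e we get {e}; from R→a U P we get {a}. So FIRST(R) = {a, e}.
FIRST(U): from U→ε we get {ε}. So FIRST(U) = {ε}.
FIRST(P): from P→ε we get {ε}; from P→R we get {a, e}. So FIRST(P) = {ε, a, e}.
FOLLOW(R) includes $ since R is the start symbol.
FOLLOW(R): in P→R, the suffix after R is empty, so FOLLOW(R) ⊇ FOLLOW(P) = {$}. Thus FOLLOW(R) = {$}.
FOLLOW(P): in R→a U P, the suffix after P is empty, so FOLLOW(P) ⊇ FOLLOW(R) = {$}. Thus FOLLOW(P) = {$}.
For P → ε: FIRST(ε) = {ε}, so it goes in M[P, t] for t ∈ {}; since ε ∈ FIRST, also for every t ∈ FOLLOW(P) = {$}.
For P → R: FIRST(R) = {a, e}, so it goes in M[P, t] for t ∈ {a, e}.

P → ε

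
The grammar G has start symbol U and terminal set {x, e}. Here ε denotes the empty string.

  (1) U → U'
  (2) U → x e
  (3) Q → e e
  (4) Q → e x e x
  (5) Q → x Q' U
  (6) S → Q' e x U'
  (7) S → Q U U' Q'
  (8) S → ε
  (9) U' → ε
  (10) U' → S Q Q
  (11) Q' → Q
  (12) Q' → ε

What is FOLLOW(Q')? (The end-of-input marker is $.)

FIRST(Q) = {e, x}
FIRST(Q') = {ε, e, x}  (via Q)
FIRST(S) = {ε, e, x}  (via Q' e x U', Q U U' Q')
FIRST(U') = {ε, e, x}  (via S Q Q)
FIRST(U) = {ε, e, x}  (via U')
FOLLOW(U) includes $ since U is the start symbol.
FOLLOW(S): in U'→S Q Q, S is followed by Q Q with FIRST {e, x}. Thus FOLLOW(S) = {e, x}.
FOLLOW(U): in Q→x Q' U, the suffix after U is empty, so FOLLOW(U) ⊇ FOLLOW(Q) = {$, e, x}; in S→Q U U' Q', U is followed by U' Q' with FIRST {ε, e, x}; in S→Q U U' Q', the suffix after U is nullable, so FOLLOW(U) ⊇ FOLLOW(S) = {e, x}. Thus FOLLOW(U) = {$, e, x}.
FOLLOW(U'): in U→U', the suffix after U' is empty, so FOLLOW(U') ⊇ FOLLOW(U) = {$, e, x}; in S→Q' e x U', the suffix after U' is empty, so FOLLOW(U') ⊇ FOLLOW(S) = {e, x}; in S→Q U U' Q', U' is followed by Q' with FIRST {ε, e, x}; in S→Q U U' Q', the suffix after U' is nullable, so FOLLOW(U') ⊇ FOLLOW(S) = {e, x}. Thus FOLLOW(U') = {$, e, x}.
FOLLOW(Q): in S→Q U U' Q', Q is followed by U U' Q' with FIRST {ε, e, x}; in S→Q U U' Q', the suffix after Q is nullable, so FOLLOW(Q) ⊇ FOLLOW(S) = {e, x}; in U'→S Q Q (occurrence 1), Q is followed by Q with FIRST {e, x}; in U'→S Q Q (occurrence 2), the suffix after Q is empty, so FOLLOW(Q) ⊇ FOLLOW(U') = {$, e, x}; in Q'→Q, the suffix after Q is empty, so FOLLOW(Q) ⊇ FOLLOW(Q') = {$, e, x}. Thus FOLLOW(Q) = {$, e, x}.
FOLLOW(Q'): in Q→x Q' U, Q' is followed by U with FIRST {ε, e, x}; in Q→x Q' U, the suffix after Q' is nullable, so FOLLOW(Q') ⊇ FOLLOW(Q) = {$, e, x}; in S→Q' e x U', Q' is followed by e x U' with FIRST {e}; in S→Q U U' Q', the suffix after Q' is empty, so FOLLOW(Q') ⊇ FOLLOW(S) = {e, x}. Thus FOLLOW(Q') = {$, e, x}.

{$, e, x}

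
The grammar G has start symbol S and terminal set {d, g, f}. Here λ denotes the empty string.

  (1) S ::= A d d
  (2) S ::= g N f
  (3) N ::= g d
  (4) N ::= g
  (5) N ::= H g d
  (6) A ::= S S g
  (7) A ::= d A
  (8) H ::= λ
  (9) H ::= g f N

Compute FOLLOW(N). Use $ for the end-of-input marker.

FIRST(H): from H::=λ we get {λ}; from H::=g f N we get {g}. So FIRST(H) = {λ, g}.
FIRST(N): from N::=g d we get {g}; from N::=g we get {g}; from N::=H g d we get {g}. So FIRST(N) = {g}.
FIRST(S): from S::=A d d we get {d, g}; from S::=g N f we get {g}. So FIRST(S) = {d, g}.
FIRST(A): from A::=S S g we get {d, g}; from A::=d A we get {d}. So FIRST(A) = {d, g}.
FOLLOW(S) includes $ since S is the start symbol.
FOLLOW(S): in A::=S S g (occurrence 1), S is followed by S g with FIRST {d, g}; in A::=S S g (occurrence 2), S is followed by g with FIRST {g}. Thus FOLLOW(S) = {$, d, g}.
FOLLOW(A): in S::=A d d, A is followed by d d with FIRST {d}; in A::=d A, the suffix after A is empty (adds nothing new). Thus FOLLOW(A) = {d}.
FOLLOW(H): in N::=H g d, H is followed by g d with FIRST {g}. Thus FOLLOW(H) = {g}.
FOLLOW(N): in S::=g N f, N is followed by f with FIRST {f}; in H::=g f N, the suffix after N is empty, so FOLLOW(N) ⊇ FOLLOW(H) = {g}. Thus FOLLOW(N) = {f, g}.

{f, g}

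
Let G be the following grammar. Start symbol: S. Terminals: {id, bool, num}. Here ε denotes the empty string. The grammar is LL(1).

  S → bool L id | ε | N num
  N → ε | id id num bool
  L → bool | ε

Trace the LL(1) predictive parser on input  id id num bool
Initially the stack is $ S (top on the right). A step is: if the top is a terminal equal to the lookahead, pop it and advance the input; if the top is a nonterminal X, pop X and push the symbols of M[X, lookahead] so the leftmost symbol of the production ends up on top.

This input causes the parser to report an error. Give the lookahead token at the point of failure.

$

step 1: stack=$ S  input=id id num bool $  — expand S → N num
step 2: stack=$ num N  input=id id num bool $  — expand N → id id num bool
step 3: stack=$ num bool num id id  input=id id num bool $  — match id
step 4: stack=$ num bool num id  input=id num bool $  — match id
step 5: stack=$ num bool num  input=num bool $  — match num
step 6: stack=$ num bool  input=bool $  — match bool
step 7: stack=$ num  input=$  — error: top is terminal num but lookahead is $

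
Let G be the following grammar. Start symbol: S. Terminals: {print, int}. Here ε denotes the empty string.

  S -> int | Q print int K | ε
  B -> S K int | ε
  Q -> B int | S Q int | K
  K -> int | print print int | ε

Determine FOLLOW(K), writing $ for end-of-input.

{$, int, print}

FIRST(K) = {ε, int, print}
FIRST(S) = {ε, int, print}  (via Q print int K)
FIRST(B) = {ε, int, print}  (via S K int)
FIRST(Q) = {ε, int, print}  (via B int, S Q int, K)
FOLLOW(S) includes $ since S is the start symbol.
FOLLOW(S): in B->S K int, S is followed by K int with FIRST {int, print}; in Q->S Q int, S is followed by Q int with FIRST {int, print}. Thus FOLLOW(S) = {$, int, print}.
FOLLOW(B): in Q->B int, B is followed by int with FIRST {int}. Thus FOLLOW(B) = {int}.
FOLLOW(Q): in S->Q print int K, Q is followed by print int K with FIRST {print}; in Q->S Q int, Q is followed by int with FIRST {int}. Thus FOLLOW(Q) = {int, print}.
FOLLOW(K): in S->Q print int K, the suffix after K is empty, so FOLLOW(K) ⊇ FOLLOW(S) = {$, int, print}; in B->S K int, K is followed by int with FIRST {int}; in Q->K, the suffix after K is empty, so FOLLOW(K) ⊇ FOLLOW(Q) = {int, print}. Thus FOLLOW(K) = {$, int, print}.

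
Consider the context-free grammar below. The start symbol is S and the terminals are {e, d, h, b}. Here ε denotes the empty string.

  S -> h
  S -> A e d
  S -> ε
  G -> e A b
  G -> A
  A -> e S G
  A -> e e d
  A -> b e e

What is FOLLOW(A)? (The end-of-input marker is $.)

FIRST(A) = {b, e}
FIRST(S) = {ε, b, e, h}  (via A e d)
FIRST(G) = {b, e}  (via A)
FOLLOW(S) includes $ since S is the start symbol.
FOLLOW(S): in A->e S G, S is followed by G with FIRST {b, e}. Thus FOLLOW(S) = {$, b, e}.
FOLLOW(G): in A->e S G, the suffix after G is empty, so FOLLOW(G) ⊇ FOLLOW(A) = {b, e}. Thus FOLLOW(G) = {b, e}.
FOLLOW(A): in S->A e d, A is followed by e d with FIRST {e}; in G->e A b, A is followed by b with FIRST {b}; in G->A, the suffix after A is empty, so FOLLOW(A) ⊇ FOLLOW(G) = {b, e}. Thus FOLLOW(A) = {b, e}.

{b, e}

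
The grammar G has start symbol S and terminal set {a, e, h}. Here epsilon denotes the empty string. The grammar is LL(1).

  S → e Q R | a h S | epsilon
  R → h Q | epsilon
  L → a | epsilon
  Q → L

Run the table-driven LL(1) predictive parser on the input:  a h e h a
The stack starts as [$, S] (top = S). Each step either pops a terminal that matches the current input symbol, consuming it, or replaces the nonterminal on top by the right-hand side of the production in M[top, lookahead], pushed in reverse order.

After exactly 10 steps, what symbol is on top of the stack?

L

      Stack    Input        Action
   1  $ S      a h e h a $  expand S → a h S
   2  $ S h a  a h e h a $  match a
   3  $ S h    h e h a $    match h
   4  $ S      e h a $      expand S → e Q R
   5  $ R Q e  e h a $      match e
   6  $ R Q    h a $        expand Q → L
   7  $ R L    h a $        expand L → epsilon
   8  $ R      h a $        expand R → h Q
   9  $ Q h    h a $        match h
  10  $ Q      a $          expand Q → L
Stack after step 10: $ L (top = L).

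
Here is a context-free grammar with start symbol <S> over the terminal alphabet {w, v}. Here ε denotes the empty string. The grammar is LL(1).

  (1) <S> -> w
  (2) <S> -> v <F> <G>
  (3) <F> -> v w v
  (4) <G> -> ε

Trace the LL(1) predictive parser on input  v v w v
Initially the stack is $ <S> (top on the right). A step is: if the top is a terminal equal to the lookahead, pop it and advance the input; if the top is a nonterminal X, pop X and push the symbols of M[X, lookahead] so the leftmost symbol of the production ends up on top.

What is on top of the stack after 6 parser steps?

<G>

     Stack        Input      Action
  1  $ <S>        v v w v $  expand <S> -> v <F> <G>
  2  $ <G> <F> v  v v w v $  match v
  3  $ <G> <F>    v w v $    expand <F> -> v w v
  4  $ <G> v w v  v w v $    match v
  5  $ <G> v w    w v $      match w
  6  $ <G> v      v $        match v
Stack after step 6: $ <G> (top = <G>).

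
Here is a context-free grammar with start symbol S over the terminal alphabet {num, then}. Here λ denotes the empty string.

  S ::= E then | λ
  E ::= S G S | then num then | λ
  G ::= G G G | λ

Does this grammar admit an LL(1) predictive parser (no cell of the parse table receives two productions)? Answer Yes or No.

FIRST(S) = {λ, then}
FIRST(E) = {λ, then}
FIRST(G) = {λ}
FOLLOW(S) = {$, then}
FOLLOW(E) = {then}
FOLLOW(G) = {then}
Cell M[E, then] receives both E ::= S G S and E ::= then num then and E ::= λ — the grammar is not LL(1).

No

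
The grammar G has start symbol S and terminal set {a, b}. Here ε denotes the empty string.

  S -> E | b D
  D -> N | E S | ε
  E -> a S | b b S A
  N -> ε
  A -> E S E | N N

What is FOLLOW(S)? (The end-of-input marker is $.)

{$, a, b}

FIRST(E): from E->a S we get {a}; from E->b b S A we get {b}. So FIRST(E) = {a, b}.
FIRST(N): from N->ε we get {ε}. So FIRST(N) = {ε}.
FIRST(S): from S->E we get {a, b}; from S->b D we get {b}. So FIRST(S) = {a, b}.
FIRST(D): from D->N we get {ε}; from D->E S we get {a, b}; from D->ε we get {ε}. So FIRST(D) = {ε, a, b}.
FIRST(A): from A->E S E we get {a, b}; from A->N N we get {ε}. So FIRST(A) = {ε, a, b}.
FOLLOW(S) includes $ since S is the start symbol.
FOLLOW(S): in D->E S, the suffix after S is empty, so FOLLOW(S) ⊇ FOLLOW(D) = {$, a, b}; in E->a S, the suffix after S is empty, so FOLLOW(S) ⊇ FOLLOW(E) = {$, a, b}; in E->b b S A, S is followed by A with FIRST {ε, a, b}; in E->b b S A, the suffix after S is nullable, so FOLLOW(S) ⊇ FOLLOW(E) = {$, a, b}; in A->E S E, S is followed by E with FIRST {a, b}. Thus FOLLOW(S) = {$, a, b}.
FOLLOW(D): in S->b D, the suffix after D is empty, so FOLLOW(D) ⊇ FOLLOW(S) = {$, a, b}. Thus FOLLOW(D) = {$, a, b}.
FOLLOW(E): in S->E, the suffix after E is empty, so FOLLOW(E) ⊇ FOLLOW(S) = {$, a, b}; in D->E S, E is followed by S with FIRST {a, b}; in A->E S E (occurrence 1), E is followed by S E with FIRST {a, b}; in A->E S E (occurrence 2), the suffix after E is empty, so FOLLOW(E) ⊇ FOLLOW(A) = {$, a, b}. Thus FOLLOW(E) = {$, a, b}.
FOLLOW(A): in E->b b S A, the suffix after A is empty, so FOLLOW(A) ⊇ FOLLOW(E) = {$, a, b}. Thus FOLLOW(A) = {$, a, b}.
FOLLOW(N): in D->N, the suffix after N is empty, so FOLLOW(N) ⊇ FOLLOW(D) = {$, a, b}; in A->N N (occurrence 1), N is followed by N with FIRST {ε}; in A->N N (occurrence 1), the suffix after N is nullable, so FOLLOW(N) ⊇ FOLLOW(A) = {$, a, b}; in A->N N (occurrence 2), the suffix after N is empty, so FOLLOW(N) ⊇ FOLLOW(A) = {$, a, b}. Thus FOLLOW(N) = {$, a, b}.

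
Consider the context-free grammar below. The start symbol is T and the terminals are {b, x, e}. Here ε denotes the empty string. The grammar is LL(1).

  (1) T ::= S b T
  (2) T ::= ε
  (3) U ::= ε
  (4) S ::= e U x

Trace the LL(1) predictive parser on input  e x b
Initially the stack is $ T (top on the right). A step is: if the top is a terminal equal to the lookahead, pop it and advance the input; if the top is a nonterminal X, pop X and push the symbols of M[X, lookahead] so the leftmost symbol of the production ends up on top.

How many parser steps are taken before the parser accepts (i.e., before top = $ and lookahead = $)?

     Stack        Input    Action
  1  $ T          e x b $  expand T ::= S b T
  2  $ T b S      e x b $  expand S ::= e U x
  3  $ T b x U e  e x b $  match e
  4  $ T b x U    x b $    expand U ::= ε
  5  $ T b x      x b $    match x
  6  $ T b        b $      match b
  7  $ T          $        expand T ::= ε
Accept reached after 7 steps.

7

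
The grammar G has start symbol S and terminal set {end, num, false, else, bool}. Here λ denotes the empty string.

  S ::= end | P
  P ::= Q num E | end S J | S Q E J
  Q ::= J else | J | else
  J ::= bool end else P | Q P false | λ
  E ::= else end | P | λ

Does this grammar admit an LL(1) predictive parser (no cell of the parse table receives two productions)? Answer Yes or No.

FIRST(S) = {bool, else, end, num}
FIRST(P) = {bool, else, end, num}
FIRST(Q) = {λ, bool, else, end, num}
FIRST(J) = {λ, bool, else, end, num}
FIRST(E) = {λ, bool, else, end, num}
FOLLOW(S) = {$, bool, else, end, false, num}
FOLLOW(P) = {$, bool, else, end, false, num}
FOLLOW(Q) = {$, bool, else, end, false, num}
FOLLOW(J) = {$, bool, else, end, false, num}
FOLLOW(E) = {$, bool, else, end, false, num}
Cell M[E, bool] receives both E ::= P and E ::= λ — the grammar is not LL(1).

No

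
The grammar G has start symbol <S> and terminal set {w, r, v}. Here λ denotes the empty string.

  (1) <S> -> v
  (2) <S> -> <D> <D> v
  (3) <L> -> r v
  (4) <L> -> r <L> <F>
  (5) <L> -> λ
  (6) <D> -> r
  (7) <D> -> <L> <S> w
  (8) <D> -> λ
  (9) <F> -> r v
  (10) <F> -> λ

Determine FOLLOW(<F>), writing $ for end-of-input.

FIRST(<L>) = {λ, r}
FIRST(<F>) = {λ, r}
FIRST(<S>) = {r, v}  (via <D> <D> v)
FIRST(<D>) = {λ, r, v}  (via <L> <S> w)
FOLLOW(<S>) includes $ since <S> is the start symbol.
FOLLOW(<S>): in <D>-><L> <S> w, <S> is followed by w with FIRST {w}. Thus FOLLOW(<S>) = {$, w}.
FOLLOW(<L>): in <L>->r <L> <F>, <L> is followed by <F> with FIRST {λ, r}; in <L>->r <L> <F>, the suffix after <L> is nullable (adds nothing new); in <D>-><L> <S> w, <L> is followed by <S> w with FIRST {r, v}. Thus FOLLOW(<L>) = {r, v}.
FOLLOW(<D>): in <S>-><D> <D> v (occurrence 1), <D> is followed by <D> v with FIRST {r, v}; in <S>-><D> <D> v (occurrence 2), <D> is followed by v with FIRST {v}. Thus FOLLOW(<D>) = {r, v}.
FOLLOW(<F>): in <L>->r <L> <F>, the suffix after <F> is empty, so FOLLOW(<F>) ⊇ FOLLOW(<L>) = {r, v}. Thus FOLLOW(<F>) = {r, v}.

{r, v}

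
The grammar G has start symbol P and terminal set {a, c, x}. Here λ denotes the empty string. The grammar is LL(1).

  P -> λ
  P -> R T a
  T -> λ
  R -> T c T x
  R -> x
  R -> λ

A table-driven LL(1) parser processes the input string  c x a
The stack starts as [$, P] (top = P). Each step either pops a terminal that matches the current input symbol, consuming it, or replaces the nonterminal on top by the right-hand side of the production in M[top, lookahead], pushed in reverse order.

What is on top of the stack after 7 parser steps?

     Stack          Input    Action
  1  $ P            c x a $  expand P -> R T a
  2  $ a T R        c x a $  expand R -> T c T x
  3  $ a T x T c T  c x a $  expand T -> λ
  4  $ a T x T c    c x a $  match c
  5  $ a T x T      x a $    expand T -> λ
  6  $ a T x        x a $    match x
  7  $ a T          a $      expand T -> λ
Stack after step 7: $ a (top = a).

a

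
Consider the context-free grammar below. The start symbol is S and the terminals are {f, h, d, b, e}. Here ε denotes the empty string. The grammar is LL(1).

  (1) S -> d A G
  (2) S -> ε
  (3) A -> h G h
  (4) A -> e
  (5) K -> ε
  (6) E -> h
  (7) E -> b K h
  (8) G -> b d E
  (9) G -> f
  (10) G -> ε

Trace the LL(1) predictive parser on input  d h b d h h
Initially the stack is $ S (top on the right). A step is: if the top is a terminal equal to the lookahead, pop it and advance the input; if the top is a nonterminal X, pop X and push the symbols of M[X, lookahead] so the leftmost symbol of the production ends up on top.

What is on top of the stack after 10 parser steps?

step 1: stack=$ S  input=d h b d h h $  — expand S -> d A G
step 2: stack=$ G A d  input=d h b d h h $  — match d
step 3: stack=$ G A  input=h b d h h $  — expand A -> h G h
step 4: stack=$ G h G h  input=h b d h h $  — match h
step 5: stack=$ G h G  input=b d h h $  — expand G -> b d E
step 6: stack=$ G h E d b  input=b d h h $  — match b
step 7: stack=$ G h E d  input=d h h $  — match d
step 8: stack=$ G h E  input=h h $  — expand E -> h
step 9: stack=$ G h h  input=h h $  — match h
step 10: stack=$ G h  input=h $  — match h
Stack after step 10: $ G (top = G).

G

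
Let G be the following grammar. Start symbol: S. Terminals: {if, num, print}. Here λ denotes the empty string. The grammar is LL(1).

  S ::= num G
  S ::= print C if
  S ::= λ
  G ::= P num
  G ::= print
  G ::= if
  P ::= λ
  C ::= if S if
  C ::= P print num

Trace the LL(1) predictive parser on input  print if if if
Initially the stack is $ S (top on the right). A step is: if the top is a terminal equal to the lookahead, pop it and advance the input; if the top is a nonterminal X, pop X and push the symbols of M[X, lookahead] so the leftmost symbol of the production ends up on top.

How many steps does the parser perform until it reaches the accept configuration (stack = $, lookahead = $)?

7

     Stack         Input             Action
  1  $ S           print if if if $  expand S ::= print C if
  2  $ if C print  print if if if $  match print
  3  $ if C        if if if $        expand C ::= if S if
  4  $ if if S if  if if if $        match if
  5  $ if if S     if if $           expand S ::= λ
  6  $ if if       if if $           match if
  7  $ if          if $              match if
Accept reached after 7 steps.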